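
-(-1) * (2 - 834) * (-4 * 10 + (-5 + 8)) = 30784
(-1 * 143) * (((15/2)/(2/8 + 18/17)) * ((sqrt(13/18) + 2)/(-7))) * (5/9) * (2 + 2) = 243100 * sqrt(26)/5607 + 972400/1869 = 741.35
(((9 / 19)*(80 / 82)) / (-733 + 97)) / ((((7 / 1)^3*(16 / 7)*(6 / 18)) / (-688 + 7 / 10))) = 0.00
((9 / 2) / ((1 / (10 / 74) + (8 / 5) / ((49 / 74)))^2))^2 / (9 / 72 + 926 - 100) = 311299254 / 117921990843163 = 0.00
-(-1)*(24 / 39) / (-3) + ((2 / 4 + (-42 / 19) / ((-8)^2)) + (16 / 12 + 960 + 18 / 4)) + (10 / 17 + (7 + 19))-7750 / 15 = 63961215 / 134368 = 476.02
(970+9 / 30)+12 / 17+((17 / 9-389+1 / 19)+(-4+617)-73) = 32673151 / 29070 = 1123.95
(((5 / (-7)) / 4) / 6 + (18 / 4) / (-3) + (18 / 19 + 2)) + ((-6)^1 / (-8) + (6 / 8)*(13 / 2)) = 2810 / 399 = 7.04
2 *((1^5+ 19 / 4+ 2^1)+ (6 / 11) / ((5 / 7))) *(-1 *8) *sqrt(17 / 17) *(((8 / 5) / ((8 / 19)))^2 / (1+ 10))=-2704612 / 15125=-178.82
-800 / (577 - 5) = -200 / 143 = -1.40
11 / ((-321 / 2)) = -22 / 321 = -0.07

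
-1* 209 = -209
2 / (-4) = -1 / 2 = -0.50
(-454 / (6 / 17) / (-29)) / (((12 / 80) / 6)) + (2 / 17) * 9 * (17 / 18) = 154447 / 87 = 1775.25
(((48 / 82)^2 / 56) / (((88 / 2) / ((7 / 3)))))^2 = 36 / 341917081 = 0.00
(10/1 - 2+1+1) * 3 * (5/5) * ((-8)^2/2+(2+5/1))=1170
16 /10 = 8 /5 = 1.60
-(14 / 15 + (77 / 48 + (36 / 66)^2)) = -27443 / 9680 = -2.84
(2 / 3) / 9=2 / 27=0.07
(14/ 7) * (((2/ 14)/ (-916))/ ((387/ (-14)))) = 0.00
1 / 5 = 0.20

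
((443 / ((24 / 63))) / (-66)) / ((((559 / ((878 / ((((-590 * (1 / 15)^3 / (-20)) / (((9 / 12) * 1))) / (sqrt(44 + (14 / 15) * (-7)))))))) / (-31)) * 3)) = 9495339525 * sqrt(8430) / 5804656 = 150192.35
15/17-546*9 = -83523/17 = -4913.12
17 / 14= 1.21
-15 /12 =-5 /4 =-1.25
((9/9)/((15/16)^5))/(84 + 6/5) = 524288/32349375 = 0.02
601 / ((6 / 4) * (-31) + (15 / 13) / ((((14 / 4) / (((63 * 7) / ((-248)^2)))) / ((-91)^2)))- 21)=-18481952 / 1473795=-12.54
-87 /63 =-29 /21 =-1.38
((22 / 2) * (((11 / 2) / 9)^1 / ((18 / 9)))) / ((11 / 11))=121 / 36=3.36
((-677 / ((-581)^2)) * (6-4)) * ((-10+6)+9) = -6770 / 337561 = -0.02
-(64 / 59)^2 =-4096 / 3481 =-1.18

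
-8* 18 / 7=-144 / 7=-20.57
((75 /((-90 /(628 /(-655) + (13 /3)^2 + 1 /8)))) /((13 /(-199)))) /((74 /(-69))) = -3873235903 /18147168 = -213.43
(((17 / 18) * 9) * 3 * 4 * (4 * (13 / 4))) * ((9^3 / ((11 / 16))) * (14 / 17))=12737088 / 11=1157917.09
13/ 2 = 6.50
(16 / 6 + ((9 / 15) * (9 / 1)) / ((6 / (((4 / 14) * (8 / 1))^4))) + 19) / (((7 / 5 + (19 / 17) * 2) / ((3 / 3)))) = 28306037 / 2225727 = 12.72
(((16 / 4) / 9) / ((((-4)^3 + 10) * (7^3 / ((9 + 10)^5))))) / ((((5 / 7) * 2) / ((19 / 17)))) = -47045881 / 1012095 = -46.48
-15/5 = -3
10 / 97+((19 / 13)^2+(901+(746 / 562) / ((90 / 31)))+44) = 392894998939 / 414578970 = 947.70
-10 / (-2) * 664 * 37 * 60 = 7370400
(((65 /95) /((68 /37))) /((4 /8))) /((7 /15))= 7215 /4522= 1.60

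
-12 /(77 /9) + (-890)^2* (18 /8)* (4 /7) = 78417792 /77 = 1018412.88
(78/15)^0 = 1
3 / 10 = 0.30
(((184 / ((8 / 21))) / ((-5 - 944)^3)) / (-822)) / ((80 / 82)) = 6601 / 9367187025040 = 0.00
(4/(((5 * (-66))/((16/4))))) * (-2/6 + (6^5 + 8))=-186808/495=-377.39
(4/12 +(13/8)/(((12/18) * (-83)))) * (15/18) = 6055/23904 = 0.25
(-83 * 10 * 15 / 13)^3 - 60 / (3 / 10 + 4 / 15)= -32806283079600 / 37349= -878371123.18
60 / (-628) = -15 / 157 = -0.10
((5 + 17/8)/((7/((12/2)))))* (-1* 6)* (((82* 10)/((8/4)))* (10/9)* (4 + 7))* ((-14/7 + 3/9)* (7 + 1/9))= 137104000/63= 2176253.97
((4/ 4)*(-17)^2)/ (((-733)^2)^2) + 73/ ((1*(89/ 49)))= 1032606462502338/ 25692472787369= 40.19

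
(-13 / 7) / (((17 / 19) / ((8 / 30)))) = -0.55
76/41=1.85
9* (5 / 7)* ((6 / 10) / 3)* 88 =792 / 7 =113.14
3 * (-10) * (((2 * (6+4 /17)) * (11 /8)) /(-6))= 2915 /34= 85.74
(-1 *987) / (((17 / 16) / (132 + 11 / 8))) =-2106258 / 17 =-123897.53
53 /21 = 2.52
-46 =-46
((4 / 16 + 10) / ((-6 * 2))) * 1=-41 / 48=-0.85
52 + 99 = 151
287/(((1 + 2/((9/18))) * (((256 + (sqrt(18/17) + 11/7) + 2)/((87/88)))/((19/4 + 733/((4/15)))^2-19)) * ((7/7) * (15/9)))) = 491194344038707953/493894992800-333940277277117 * sqrt(34)/493894992800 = 990589.42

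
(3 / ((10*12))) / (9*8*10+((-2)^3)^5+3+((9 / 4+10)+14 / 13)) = -13 / 16656470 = -0.00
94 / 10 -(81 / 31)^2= 12362 / 4805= 2.57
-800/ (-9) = 800/ 9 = 88.89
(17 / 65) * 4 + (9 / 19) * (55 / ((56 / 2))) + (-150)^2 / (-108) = -21407447 / 103740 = -206.36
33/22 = 1.50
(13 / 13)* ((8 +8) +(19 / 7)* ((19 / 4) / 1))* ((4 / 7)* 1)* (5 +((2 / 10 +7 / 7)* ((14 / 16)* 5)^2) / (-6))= 60675 / 3136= 19.35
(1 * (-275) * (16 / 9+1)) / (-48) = 6875 / 432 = 15.91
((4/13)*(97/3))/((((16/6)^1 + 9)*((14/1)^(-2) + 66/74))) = 401968/422825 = 0.95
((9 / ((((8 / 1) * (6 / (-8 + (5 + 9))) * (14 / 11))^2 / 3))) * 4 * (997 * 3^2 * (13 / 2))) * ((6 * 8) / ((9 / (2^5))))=508123044 / 49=10369858.04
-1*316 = -316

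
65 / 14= 4.64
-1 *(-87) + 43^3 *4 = 318115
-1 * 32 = -32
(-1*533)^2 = 284089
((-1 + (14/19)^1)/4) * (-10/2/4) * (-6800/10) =-2125/38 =-55.92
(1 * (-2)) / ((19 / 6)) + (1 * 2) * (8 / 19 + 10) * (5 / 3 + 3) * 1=1836 / 19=96.63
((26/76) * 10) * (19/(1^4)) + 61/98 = 6431/98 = 65.62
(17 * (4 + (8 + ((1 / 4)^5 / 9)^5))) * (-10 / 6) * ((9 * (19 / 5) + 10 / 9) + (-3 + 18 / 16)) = -163252844964365840991592277 / 14360384937416422588416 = -11368.28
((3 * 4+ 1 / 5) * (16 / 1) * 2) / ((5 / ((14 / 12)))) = 6832 / 75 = 91.09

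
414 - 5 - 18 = 391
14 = 14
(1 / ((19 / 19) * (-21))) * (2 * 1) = -2 / 21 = -0.10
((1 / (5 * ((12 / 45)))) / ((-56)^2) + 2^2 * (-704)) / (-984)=35323901 / 12343296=2.86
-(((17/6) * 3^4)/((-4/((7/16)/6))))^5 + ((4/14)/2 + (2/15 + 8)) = 148912862731144199/115448720916480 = 1289.86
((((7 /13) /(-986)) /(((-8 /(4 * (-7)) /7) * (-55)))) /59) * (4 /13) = 343 /270363665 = 0.00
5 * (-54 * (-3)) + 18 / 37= 29988 / 37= 810.49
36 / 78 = 6 / 13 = 0.46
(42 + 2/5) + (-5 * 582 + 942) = -1925.60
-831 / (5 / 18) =-14958 / 5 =-2991.60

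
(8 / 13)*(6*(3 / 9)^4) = 16 / 351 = 0.05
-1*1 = -1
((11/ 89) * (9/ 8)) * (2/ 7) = 0.04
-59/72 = -0.82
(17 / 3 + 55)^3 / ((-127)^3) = -6028568 / 55306341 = -0.11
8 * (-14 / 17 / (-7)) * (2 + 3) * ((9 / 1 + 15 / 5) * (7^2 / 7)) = 6720 / 17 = 395.29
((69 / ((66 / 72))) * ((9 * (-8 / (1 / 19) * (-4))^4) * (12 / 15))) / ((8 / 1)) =509163388010496 / 55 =9257516145645.38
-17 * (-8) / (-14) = -68 / 7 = -9.71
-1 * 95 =-95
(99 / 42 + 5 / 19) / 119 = 41 / 1862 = 0.02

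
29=29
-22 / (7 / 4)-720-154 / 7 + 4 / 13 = -68638 / 91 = -754.26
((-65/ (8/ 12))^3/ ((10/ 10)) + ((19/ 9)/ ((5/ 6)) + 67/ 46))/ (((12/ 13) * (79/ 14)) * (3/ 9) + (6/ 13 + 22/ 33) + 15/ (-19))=-4422990972127/ 9901960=-446678.33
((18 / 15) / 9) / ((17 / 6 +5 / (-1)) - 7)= -4 / 275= -0.01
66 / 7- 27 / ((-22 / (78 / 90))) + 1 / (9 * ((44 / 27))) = 10.56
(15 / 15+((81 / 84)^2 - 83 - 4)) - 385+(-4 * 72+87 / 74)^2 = 87793598085 / 1073296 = 81798.12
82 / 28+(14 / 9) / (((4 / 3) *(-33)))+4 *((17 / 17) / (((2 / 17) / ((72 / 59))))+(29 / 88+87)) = 32194663 / 81774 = 393.70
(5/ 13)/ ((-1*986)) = -5/ 12818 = -0.00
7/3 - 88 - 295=-1142/3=-380.67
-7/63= -1/9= -0.11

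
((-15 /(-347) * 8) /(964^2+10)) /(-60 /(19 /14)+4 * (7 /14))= -570 /64655070991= -0.00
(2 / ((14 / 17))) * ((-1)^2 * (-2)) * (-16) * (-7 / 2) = -272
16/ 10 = 8/ 5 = 1.60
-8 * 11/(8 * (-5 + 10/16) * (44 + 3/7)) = 88/1555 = 0.06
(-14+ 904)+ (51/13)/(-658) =7613009/8554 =889.99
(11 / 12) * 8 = 22 / 3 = 7.33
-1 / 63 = -0.02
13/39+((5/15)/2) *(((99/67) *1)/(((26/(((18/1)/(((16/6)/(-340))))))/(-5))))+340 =4693189/10452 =449.02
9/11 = 0.82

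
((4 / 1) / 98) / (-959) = -2 / 46991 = -0.00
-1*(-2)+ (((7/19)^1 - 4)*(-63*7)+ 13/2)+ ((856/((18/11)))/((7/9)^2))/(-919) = 2753431475/1711178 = 1609.09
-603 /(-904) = 603 /904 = 0.67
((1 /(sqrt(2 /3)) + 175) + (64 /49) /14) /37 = sqrt(6) /74 + 60057 /12691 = 4.77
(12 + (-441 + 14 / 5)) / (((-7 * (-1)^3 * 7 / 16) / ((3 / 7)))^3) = -235671552 / 201768035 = -1.17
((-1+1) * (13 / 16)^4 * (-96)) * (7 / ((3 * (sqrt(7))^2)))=0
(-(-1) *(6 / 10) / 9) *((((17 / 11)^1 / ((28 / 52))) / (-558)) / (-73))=221 / 47047770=0.00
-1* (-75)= 75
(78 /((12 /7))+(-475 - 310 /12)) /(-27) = 1366 /81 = 16.86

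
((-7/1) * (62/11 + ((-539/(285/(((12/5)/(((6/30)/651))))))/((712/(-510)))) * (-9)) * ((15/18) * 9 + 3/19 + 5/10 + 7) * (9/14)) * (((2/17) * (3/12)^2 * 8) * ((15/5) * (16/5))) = 110203569591552/30040615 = 3668485.80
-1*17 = -17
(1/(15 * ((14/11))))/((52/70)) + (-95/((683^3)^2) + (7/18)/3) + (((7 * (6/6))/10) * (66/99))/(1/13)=4465887728256058151917/712625459785818946380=6.27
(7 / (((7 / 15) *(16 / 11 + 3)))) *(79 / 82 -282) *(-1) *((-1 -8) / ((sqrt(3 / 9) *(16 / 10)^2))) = -855545625 *sqrt(3) / 257152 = -5762.54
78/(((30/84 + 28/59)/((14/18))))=150332/2061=72.94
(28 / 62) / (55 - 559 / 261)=1827 / 213838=0.01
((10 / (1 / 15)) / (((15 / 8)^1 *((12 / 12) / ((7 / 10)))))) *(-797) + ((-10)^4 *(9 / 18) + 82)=-39550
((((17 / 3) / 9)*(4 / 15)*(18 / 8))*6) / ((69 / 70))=2.30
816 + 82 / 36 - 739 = 1427 / 18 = 79.28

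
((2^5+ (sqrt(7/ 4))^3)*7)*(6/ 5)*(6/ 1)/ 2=441*sqrt(7)/ 20+ 4032/ 5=864.74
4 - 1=3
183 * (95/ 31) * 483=8396955/ 31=270869.52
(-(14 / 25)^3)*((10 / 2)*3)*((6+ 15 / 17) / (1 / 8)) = -7705152 / 53125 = -145.04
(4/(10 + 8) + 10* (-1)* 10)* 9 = -898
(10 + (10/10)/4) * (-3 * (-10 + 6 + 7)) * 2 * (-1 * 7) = 2583/2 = 1291.50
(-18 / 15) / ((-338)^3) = 3 / 96536180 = 0.00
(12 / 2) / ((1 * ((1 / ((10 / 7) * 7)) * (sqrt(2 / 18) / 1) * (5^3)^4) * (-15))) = -12 / 244140625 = -0.00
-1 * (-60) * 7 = 420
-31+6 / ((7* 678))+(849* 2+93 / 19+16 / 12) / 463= -570268789 / 20875281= -27.32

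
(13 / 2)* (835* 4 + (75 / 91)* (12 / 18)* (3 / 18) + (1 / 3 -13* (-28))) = 505654 / 21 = 24078.76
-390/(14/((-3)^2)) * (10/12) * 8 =-11700/7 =-1671.43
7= 7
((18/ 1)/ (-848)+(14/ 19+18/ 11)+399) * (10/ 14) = 177831035/ 620312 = 286.68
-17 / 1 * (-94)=1598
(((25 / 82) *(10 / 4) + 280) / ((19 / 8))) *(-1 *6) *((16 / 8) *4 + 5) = -7183020 / 779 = -9220.82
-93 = -93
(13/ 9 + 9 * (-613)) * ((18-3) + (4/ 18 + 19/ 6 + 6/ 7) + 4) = -72697780/ 567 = -128214.78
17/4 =4.25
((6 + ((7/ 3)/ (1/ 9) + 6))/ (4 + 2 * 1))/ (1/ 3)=33/ 2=16.50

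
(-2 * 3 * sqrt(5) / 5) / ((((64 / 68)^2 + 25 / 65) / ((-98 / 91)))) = 8092 * sqrt(5) / 7955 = 2.27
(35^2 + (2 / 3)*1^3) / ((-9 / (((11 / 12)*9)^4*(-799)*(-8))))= -4032574747.78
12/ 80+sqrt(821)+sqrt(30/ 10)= 3/ 20+sqrt(3)+sqrt(821)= 30.54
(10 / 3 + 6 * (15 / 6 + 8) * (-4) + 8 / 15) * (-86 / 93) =320092 / 1395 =229.46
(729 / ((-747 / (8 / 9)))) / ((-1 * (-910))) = -36 / 37765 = -0.00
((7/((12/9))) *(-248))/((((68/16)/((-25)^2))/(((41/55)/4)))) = -6672750/187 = -35683.16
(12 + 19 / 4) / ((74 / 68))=1139 / 74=15.39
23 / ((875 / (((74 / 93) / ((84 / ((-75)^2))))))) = 4255 / 3038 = 1.40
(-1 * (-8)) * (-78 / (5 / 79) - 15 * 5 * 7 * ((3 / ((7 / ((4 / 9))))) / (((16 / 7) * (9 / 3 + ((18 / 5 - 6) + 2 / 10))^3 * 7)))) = -9956.86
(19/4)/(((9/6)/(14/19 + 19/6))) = 445/36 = 12.36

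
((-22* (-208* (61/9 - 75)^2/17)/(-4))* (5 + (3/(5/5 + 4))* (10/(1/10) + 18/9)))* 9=-142754813344/765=-186607599.14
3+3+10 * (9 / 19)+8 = 356 / 19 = 18.74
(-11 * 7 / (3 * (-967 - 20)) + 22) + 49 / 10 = 113897 / 4230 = 26.93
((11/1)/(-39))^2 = 121/1521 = 0.08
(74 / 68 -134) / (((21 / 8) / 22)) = -397672 / 357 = -1113.93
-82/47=-1.74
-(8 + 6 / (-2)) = -5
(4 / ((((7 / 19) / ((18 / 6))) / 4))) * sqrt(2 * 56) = 3648 * sqrt(7) / 7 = 1378.81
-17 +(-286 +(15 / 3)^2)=-278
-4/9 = -0.44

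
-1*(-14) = 14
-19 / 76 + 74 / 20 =69 / 20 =3.45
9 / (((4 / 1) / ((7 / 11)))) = 63 / 44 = 1.43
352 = 352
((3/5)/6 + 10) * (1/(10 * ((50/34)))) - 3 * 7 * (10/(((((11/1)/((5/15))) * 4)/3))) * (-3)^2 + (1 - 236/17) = -25782671/467500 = -55.15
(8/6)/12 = 1/9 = 0.11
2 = 2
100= 100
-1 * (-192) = 192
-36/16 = -9/4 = -2.25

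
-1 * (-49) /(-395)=-49 /395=-0.12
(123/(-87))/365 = -41/10585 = -0.00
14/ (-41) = -14/ 41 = -0.34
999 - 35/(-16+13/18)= 55071/55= 1001.29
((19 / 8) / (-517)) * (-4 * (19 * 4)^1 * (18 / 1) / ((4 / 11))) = 3249 / 47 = 69.13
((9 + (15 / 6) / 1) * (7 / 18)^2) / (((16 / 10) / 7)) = 39445 / 5184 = 7.61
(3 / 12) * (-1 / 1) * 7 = -7 / 4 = -1.75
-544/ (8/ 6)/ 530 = -204/ 265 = -0.77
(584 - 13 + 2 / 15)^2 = 73393489 / 225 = 326193.28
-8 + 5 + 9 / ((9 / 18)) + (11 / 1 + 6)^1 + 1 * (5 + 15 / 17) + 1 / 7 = 4525 / 119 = 38.03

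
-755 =-755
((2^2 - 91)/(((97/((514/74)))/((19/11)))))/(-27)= 141607/355311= 0.40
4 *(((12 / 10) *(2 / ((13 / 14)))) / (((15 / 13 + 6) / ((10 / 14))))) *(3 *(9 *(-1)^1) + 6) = -672 / 31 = -21.68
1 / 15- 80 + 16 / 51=-79.62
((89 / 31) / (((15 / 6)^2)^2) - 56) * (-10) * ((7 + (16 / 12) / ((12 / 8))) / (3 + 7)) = 25644632 / 58125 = 441.20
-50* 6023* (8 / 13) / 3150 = -48184 / 819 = -58.83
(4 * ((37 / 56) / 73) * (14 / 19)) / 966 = 0.00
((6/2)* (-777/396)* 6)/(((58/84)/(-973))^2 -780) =648806637906/14328857013229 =0.05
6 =6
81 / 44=1.84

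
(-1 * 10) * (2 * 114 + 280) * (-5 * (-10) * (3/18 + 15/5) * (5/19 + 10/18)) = -17780000/27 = -658518.52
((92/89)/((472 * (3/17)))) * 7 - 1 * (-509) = 16039291/31506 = 509.09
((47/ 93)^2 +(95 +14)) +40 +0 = 1290910/ 8649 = 149.26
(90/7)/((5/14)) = 36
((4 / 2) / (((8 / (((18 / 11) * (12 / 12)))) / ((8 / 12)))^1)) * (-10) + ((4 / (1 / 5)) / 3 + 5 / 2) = 425 / 66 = 6.44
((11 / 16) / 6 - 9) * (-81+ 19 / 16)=709.17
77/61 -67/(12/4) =-3856/183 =-21.07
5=5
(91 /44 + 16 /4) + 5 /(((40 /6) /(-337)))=-5427 /22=-246.68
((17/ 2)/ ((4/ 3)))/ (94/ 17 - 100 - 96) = -0.03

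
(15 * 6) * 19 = 1710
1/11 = 0.09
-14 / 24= -7 / 12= -0.58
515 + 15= 530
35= 35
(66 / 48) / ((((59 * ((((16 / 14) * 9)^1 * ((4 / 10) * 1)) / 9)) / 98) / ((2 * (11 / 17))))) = 207515 / 32096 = 6.47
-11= -11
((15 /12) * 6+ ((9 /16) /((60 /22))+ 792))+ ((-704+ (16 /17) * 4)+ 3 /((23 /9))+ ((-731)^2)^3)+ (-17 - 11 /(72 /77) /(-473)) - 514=3694128232466923067678881 /24210720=152582336769287450.67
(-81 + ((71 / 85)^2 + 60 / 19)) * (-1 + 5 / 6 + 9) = -280634894 / 411825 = -681.44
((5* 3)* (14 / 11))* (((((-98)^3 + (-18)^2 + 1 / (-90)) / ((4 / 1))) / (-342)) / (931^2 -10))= 0.02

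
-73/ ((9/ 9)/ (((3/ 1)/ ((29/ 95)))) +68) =-20805/ 19409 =-1.07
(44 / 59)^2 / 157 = 1936 / 546517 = 0.00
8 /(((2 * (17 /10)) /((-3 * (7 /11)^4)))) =-288120 /248897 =-1.16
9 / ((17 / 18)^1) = 162 / 17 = 9.53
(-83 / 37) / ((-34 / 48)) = 1992 / 629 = 3.17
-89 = -89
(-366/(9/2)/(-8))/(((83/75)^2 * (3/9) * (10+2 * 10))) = 22875/27556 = 0.83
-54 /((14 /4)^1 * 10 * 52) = -27 /910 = -0.03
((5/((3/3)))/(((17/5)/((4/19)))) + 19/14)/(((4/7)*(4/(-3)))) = -22611/10336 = -2.19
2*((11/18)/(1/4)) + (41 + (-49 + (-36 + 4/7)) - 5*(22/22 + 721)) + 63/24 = -3645.91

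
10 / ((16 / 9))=45 / 8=5.62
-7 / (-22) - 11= -235 / 22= -10.68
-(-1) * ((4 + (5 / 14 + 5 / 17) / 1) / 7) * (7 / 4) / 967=1107 / 920584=0.00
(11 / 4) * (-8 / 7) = -22 / 7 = -3.14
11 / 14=0.79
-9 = -9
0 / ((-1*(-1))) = 0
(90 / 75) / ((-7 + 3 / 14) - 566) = -28 / 13365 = -0.00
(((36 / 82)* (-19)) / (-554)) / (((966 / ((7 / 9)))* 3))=19 / 4701798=0.00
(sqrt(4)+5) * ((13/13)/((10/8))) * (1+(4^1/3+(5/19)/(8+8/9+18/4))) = 905044/68685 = 13.18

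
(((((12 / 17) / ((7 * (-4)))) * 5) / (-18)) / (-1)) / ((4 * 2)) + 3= 17131 / 5712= 3.00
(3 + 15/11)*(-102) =-4896/11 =-445.09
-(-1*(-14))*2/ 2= -14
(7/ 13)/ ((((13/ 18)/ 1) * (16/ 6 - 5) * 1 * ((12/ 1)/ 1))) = -9/ 338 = -0.03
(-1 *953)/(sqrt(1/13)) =-953 *sqrt(13) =-3436.09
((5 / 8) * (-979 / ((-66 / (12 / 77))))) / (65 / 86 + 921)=19135 / 12207734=0.00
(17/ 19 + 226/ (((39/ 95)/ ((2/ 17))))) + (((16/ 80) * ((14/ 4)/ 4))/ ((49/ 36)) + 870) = 825169843/ 881790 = 935.79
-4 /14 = -0.29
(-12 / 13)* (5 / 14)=-30 / 91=-0.33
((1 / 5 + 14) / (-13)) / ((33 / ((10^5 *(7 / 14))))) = -710000 / 429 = -1655.01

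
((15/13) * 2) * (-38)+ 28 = -59.69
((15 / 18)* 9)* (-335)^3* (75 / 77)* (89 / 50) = -150569476875 / 308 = -488861937.91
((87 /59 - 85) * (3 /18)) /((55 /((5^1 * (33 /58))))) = -1232 /1711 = -0.72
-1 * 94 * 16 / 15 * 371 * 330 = -12275648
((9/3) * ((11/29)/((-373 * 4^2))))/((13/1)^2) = -33/29249168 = -0.00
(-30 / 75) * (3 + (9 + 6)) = -36 / 5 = -7.20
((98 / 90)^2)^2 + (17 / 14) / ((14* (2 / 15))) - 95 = -149401813633 / 1607445000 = -92.94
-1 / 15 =-0.07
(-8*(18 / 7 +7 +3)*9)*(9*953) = -54343872 / 7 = -7763410.29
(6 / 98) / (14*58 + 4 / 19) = 19 / 252056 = 0.00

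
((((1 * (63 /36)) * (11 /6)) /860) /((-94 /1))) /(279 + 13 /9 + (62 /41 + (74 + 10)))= -9471 /87331775360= -0.00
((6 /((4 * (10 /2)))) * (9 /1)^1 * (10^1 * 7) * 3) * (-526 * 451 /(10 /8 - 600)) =538028568 /2395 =224646.58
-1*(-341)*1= 341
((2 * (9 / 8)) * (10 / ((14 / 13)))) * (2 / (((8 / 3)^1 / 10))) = 8775 / 56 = 156.70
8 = 8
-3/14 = -0.21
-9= -9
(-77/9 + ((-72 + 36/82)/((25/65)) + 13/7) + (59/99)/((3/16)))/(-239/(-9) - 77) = 40398704/10749585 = 3.76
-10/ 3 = -3.33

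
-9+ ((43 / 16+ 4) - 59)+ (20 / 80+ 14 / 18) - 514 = -82697 / 144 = -574.28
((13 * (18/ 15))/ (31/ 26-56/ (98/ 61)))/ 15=-4732/ 153175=-0.03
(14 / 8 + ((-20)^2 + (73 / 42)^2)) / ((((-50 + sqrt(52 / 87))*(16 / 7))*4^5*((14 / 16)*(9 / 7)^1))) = -16176925 / 5260502016 - 22313*sqrt(1131) / 15781506048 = -0.00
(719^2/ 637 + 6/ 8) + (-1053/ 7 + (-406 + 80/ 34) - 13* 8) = 6680631/ 43316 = 154.23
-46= -46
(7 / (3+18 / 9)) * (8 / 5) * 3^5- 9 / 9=13583 / 25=543.32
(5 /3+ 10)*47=1645 /3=548.33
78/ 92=39/ 46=0.85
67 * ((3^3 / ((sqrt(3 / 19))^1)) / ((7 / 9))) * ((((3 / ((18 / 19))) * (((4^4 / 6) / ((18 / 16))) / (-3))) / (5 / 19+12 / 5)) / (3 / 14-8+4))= 23241.91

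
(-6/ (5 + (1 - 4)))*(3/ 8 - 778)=18663/ 8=2332.88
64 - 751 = -687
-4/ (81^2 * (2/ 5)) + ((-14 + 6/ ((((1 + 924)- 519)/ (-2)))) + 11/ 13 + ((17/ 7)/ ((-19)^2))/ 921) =-25300697440124/ 1918911764133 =-13.18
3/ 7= 0.43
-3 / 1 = -3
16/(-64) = -1/4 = -0.25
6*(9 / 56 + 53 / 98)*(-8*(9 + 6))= -24750 / 49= -505.10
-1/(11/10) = -10/11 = -0.91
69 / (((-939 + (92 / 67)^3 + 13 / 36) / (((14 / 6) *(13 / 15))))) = -7553963508 / 50675248825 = -0.15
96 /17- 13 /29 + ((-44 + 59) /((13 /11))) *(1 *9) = 765424 /6409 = 119.43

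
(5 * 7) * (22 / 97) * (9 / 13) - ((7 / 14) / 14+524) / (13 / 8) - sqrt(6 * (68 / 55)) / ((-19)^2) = -2798052 / 8827 - 2 * sqrt(5610) / 19855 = -317.00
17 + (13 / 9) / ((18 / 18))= 166 / 9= 18.44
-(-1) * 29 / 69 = 29 / 69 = 0.42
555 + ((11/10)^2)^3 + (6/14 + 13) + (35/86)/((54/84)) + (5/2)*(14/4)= 1570090908749/2709000000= 579.58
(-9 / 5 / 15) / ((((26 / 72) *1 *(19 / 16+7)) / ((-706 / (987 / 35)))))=406656 / 400205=1.02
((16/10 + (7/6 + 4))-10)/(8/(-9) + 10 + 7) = -291/1450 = -0.20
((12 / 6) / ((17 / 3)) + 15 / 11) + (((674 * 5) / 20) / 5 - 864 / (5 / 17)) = -5427083 / 1870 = -2902.18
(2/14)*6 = 6/7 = 0.86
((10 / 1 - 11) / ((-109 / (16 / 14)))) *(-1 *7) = -8 / 109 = -0.07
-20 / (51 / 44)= -880 / 51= -17.25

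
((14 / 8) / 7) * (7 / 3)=0.58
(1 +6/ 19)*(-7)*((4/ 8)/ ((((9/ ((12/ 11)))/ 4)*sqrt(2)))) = -700*sqrt(2)/ 627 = -1.58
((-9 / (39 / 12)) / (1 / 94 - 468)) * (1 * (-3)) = -10152 / 571883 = -0.02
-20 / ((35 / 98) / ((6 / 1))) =-336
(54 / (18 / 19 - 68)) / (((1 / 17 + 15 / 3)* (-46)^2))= -8721 / 115918712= -0.00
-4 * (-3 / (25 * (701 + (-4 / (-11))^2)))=484 / 706975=0.00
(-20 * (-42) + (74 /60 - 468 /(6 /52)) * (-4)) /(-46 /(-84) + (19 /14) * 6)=3582404 /1825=1962.96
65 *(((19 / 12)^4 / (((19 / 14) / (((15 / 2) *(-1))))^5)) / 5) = -2048353125 / 4864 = -421125.23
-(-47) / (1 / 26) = 1222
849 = 849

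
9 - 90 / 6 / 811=7284 / 811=8.98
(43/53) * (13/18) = 559/954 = 0.59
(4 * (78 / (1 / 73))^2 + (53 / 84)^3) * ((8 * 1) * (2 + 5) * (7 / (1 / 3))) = 152511376039.39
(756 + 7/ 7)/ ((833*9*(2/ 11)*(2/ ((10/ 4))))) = 41635/ 59976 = 0.69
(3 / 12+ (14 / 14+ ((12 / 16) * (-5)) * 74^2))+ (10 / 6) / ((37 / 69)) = -3038535 / 148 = -20530.64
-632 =-632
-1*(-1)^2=-1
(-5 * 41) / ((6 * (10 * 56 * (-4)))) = 41 / 2688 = 0.02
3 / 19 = 0.16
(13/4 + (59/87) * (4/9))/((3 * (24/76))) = 211337/56376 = 3.75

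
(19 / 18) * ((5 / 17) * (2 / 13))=95 / 1989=0.05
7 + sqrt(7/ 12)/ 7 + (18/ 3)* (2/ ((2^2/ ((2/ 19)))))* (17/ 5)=8.18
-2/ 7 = -0.29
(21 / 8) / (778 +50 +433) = 21 / 10088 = 0.00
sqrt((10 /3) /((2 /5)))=2.89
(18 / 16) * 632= 711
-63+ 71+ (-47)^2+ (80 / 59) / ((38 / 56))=2487497 / 1121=2219.00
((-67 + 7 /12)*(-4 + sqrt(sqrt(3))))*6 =1594 - 797*3^(1 /4) /2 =1069.54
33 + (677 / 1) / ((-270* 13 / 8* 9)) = 518527 / 15795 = 32.83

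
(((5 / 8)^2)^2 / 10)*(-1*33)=-4125 / 8192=-0.50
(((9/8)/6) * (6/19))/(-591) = -3/29944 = -0.00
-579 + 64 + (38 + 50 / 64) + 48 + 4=-13575 / 32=-424.22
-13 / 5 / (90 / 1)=-13 / 450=-0.03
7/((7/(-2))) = -2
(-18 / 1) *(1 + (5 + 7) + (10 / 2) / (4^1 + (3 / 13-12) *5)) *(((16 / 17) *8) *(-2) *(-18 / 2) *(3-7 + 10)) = -2290249728 / 12121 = -188948.91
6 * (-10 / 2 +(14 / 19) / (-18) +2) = -1040 / 57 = -18.25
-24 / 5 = -4.80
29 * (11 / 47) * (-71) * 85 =-40960.96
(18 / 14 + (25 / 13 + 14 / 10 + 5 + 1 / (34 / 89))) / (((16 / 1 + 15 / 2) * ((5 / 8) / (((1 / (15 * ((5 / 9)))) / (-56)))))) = -567429 / 318101875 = -0.00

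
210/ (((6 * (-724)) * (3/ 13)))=-455/ 2172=-0.21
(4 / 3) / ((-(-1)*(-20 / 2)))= -2 / 15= -0.13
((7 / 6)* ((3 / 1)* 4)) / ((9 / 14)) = 196 / 9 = 21.78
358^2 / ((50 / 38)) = 2435116 / 25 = 97404.64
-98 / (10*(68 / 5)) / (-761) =49 / 51748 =0.00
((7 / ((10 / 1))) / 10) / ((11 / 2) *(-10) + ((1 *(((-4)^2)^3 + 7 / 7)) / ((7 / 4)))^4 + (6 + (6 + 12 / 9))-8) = 50421 / 21638396566795405900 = 0.00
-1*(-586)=586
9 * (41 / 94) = 369 / 94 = 3.93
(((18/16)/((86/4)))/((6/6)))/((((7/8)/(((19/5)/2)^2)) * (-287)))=-3249/4319350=-0.00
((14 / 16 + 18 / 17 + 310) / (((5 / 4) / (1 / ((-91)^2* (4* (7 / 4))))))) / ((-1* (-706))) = 42423 / 6957199340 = 0.00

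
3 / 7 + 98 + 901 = 6996 / 7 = 999.43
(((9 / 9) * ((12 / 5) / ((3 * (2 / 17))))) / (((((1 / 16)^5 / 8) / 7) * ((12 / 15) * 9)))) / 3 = 499122176 / 27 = 18486006.52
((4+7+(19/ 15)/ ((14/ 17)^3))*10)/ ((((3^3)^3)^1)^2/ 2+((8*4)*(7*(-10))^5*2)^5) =-546107/ 59268813931799009196590295291002879999999999999202688633638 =-0.00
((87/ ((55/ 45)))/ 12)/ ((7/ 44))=261/ 7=37.29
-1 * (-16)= 16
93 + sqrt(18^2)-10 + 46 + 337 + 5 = 489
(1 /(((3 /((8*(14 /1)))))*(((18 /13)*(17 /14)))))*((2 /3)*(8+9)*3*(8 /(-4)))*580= -23645440 /27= -875757.04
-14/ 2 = -7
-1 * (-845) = 845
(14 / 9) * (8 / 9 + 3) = 490 / 81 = 6.05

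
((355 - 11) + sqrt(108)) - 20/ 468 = 6* sqrt(3) + 40243/ 117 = 354.35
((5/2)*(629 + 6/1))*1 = 1587.50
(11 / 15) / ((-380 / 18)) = -33 / 950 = -0.03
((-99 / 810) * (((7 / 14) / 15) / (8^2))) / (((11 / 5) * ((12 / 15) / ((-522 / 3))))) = 29 / 4608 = 0.01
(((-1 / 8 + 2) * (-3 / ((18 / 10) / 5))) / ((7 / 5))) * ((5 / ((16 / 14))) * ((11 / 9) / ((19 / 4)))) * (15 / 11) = -15625 / 912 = -17.13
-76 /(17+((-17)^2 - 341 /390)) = -29640 /118999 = -0.25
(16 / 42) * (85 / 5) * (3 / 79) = 136 / 553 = 0.25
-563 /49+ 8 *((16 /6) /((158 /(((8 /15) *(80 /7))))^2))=-94607297 /8256843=-11.46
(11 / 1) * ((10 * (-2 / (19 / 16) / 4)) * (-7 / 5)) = 1232 / 19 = 64.84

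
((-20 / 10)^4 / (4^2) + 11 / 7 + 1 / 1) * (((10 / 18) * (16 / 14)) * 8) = 8000 / 441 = 18.14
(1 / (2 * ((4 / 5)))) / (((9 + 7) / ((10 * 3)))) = 75 / 64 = 1.17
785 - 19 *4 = 709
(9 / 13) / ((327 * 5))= 3 / 7085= 0.00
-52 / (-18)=26 / 9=2.89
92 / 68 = 23 / 17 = 1.35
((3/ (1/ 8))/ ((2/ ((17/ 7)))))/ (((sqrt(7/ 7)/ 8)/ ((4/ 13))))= 6528/ 91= 71.74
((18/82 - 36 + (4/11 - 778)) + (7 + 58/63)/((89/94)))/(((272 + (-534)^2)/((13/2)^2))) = -26465126363/222085554768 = -0.12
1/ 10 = 0.10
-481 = -481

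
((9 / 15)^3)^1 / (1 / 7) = 189 / 125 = 1.51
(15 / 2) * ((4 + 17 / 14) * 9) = 351.96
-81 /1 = -81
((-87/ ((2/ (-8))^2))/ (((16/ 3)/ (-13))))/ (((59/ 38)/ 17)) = 2191878/ 59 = 37150.47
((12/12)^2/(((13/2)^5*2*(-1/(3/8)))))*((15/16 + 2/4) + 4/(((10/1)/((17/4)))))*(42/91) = -2259/96536180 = -0.00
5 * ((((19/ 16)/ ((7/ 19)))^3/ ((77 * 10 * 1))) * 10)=235229405/ 108179456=2.17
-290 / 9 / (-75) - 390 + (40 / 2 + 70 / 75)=-368.64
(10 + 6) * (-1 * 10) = -160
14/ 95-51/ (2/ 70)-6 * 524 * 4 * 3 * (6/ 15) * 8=-11638873/ 95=-122514.45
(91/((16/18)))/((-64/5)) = -4095/512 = -8.00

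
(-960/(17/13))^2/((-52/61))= -182707200/289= -632204.84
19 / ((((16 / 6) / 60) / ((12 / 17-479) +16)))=-6719445 / 34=-197630.74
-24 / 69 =-8 / 23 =-0.35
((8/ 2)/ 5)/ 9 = 4/ 45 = 0.09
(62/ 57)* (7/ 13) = 434/ 741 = 0.59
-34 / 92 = -17 / 46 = -0.37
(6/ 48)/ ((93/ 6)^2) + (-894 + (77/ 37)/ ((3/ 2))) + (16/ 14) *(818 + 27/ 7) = 46.65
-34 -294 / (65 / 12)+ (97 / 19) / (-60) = -261905 / 2964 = -88.36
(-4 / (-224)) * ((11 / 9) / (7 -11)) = -11 / 2016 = -0.01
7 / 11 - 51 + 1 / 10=-50.26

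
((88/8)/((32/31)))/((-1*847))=-31/2464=-0.01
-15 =-15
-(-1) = 1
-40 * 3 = -120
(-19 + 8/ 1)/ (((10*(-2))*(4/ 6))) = 33/ 40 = 0.82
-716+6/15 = -3578/5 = -715.60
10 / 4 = 5 / 2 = 2.50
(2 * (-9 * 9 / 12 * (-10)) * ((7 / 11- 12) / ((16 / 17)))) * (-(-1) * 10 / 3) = -478125 / 88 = -5433.24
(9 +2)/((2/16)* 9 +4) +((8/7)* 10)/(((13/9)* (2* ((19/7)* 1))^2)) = 464644/192413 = 2.41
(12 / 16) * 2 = 3 / 2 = 1.50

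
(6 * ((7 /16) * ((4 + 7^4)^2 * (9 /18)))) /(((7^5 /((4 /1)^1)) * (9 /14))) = 5784025 /2058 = 2810.51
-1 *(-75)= 75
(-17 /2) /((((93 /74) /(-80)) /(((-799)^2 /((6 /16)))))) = 256994706560 /279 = 921127980.50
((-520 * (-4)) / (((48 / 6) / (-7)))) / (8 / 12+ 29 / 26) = -141960 / 139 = -1021.29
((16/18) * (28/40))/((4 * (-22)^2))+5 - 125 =-2613593/21780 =-120.00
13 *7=91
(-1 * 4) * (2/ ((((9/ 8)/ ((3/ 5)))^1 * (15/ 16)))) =-4.55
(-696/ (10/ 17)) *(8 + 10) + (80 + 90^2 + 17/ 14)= -918147/ 70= -13116.39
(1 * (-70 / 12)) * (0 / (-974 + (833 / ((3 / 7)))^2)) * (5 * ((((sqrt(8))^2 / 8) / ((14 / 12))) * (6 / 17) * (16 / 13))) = 0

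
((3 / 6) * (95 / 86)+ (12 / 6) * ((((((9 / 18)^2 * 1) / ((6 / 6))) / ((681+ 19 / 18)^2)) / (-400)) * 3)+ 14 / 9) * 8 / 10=24590739442309 / 14582617530750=1.69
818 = 818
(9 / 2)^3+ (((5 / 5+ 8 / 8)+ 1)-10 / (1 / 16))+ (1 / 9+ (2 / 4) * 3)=-4627 / 72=-64.26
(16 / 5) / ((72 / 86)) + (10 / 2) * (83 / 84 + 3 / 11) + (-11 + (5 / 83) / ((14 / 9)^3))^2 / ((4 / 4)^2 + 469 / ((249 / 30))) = 6016546032170221 / 492177419616960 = 12.22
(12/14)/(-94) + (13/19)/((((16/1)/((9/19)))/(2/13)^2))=-53355/6175988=-0.01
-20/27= -0.74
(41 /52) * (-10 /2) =-205 /52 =-3.94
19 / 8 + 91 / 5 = 823 / 40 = 20.58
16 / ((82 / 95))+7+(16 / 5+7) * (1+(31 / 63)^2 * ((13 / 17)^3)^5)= 1633984846976676695261399 / 45666592230307922958735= 35.78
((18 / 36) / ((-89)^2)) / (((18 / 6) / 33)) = 11 / 15842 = 0.00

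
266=266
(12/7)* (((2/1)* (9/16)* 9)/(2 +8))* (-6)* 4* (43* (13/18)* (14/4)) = -45279/10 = -4527.90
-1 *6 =-6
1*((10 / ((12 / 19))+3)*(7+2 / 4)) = 565 / 4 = 141.25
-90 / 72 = -5 / 4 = -1.25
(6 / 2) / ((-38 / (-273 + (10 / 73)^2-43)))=2525796 / 101251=24.95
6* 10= 60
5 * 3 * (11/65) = 33/13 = 2.54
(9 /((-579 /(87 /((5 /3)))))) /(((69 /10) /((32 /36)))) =-464 /4439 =-0.10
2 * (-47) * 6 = -564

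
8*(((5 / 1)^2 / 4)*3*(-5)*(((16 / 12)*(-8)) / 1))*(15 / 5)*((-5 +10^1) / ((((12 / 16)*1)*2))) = 80000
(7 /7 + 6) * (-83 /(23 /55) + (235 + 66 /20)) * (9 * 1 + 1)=64113 /23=2787.52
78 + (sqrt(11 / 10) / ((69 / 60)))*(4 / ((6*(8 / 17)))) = 17*sqrt(110) / 138 + 78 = 79.29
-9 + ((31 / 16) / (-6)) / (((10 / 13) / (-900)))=5901 / 16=368.81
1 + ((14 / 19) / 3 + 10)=641 / 57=11.25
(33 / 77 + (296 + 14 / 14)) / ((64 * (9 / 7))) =347 / 96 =3.61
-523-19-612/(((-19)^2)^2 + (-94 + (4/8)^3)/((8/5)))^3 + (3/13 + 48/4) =-3990492625478230343011867/7532511126937268381897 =-529.77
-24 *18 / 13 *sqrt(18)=-140.99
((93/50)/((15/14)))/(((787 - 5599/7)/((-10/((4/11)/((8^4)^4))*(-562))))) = -660794736713098330112/1125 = -587373099300531848.99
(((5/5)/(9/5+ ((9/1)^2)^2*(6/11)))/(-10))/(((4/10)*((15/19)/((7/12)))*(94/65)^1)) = -95095/2665630944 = -0.00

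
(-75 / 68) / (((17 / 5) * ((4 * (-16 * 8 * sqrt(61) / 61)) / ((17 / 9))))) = 125 * sqrt(61) / 104448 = 0.01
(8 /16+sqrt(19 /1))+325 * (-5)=-3249 /2+sqrt(19)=-1620.14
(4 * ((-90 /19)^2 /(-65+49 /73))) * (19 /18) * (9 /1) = -147825 /11153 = -13.25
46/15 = 3.07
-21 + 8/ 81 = -1693/ 81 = -20.90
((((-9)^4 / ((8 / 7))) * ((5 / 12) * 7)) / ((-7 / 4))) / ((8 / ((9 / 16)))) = -672.76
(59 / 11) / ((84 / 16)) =236 / 231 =1.02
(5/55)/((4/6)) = 3/22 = 0.14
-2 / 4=-1 / 2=-0.50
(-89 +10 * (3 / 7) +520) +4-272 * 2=-733 / 7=-104.71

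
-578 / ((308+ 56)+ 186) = -289 / 275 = -1.05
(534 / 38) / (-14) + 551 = 146299 / 266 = 550.00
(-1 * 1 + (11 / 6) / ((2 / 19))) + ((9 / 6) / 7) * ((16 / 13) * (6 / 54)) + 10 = 28879 / 1092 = 26.45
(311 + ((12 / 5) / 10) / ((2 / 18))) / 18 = 7829 / 450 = 17.40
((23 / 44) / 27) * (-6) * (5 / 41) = -115 / 8118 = -0.01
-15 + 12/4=-12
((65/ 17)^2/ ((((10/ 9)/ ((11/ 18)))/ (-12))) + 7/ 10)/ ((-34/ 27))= 7474329/ 98260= 76.07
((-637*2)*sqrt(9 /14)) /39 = -7*sqrt(14) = -26.19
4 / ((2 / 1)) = 2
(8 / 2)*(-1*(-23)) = 92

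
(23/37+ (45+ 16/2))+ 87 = 5203/37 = 140.62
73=73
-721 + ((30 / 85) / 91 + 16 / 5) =-5552153 / 7735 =-717.80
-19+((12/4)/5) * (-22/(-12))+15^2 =2071/10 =207.10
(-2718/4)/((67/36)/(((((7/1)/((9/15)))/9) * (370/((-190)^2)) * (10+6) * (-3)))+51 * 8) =-5631696/3357317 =-1.68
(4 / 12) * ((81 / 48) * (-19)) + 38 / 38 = -155 / 16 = -9.69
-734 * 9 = -6606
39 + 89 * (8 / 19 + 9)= 16672 / 19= 877.47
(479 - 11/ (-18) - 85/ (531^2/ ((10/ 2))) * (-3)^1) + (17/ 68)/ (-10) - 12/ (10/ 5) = 1780454513/ 3759480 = 473.59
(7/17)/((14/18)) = 9/17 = 0.53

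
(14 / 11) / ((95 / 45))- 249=-51915 / 209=-248.40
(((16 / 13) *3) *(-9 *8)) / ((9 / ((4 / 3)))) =-39.38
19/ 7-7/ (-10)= 239/ 70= 3.41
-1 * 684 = -684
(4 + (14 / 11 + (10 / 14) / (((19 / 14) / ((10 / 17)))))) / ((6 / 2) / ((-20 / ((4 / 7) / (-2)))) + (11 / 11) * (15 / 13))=18048940 / 3869217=4.66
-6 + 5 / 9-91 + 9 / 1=-787 / 9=-87.44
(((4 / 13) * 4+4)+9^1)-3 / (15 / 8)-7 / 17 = 13502 / 1105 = 12.22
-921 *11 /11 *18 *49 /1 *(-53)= 43053066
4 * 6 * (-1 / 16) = -3 / 2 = -1.50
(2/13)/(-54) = -1/351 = -0.00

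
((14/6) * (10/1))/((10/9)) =21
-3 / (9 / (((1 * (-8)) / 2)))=4 / 3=1.33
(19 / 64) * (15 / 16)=285 / 1024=0.28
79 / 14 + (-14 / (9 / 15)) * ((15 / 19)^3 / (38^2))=97668098 / 17332693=5.63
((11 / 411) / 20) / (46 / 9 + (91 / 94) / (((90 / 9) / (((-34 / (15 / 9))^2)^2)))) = 88125 / 1104446908168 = 0.00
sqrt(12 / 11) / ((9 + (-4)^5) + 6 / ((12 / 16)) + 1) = -sqrt(33) / 5533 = -0.00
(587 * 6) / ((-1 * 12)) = -587 / 2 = -293.50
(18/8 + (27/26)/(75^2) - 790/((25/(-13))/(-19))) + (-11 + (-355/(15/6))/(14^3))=-43553291221/5573750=-7814.00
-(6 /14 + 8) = -59 /7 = -8.43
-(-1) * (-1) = -1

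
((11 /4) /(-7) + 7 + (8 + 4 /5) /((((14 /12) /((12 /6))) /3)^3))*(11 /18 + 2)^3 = 857243773763 /40007520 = 21427.07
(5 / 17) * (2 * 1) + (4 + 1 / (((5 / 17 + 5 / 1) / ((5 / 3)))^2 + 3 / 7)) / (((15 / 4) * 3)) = 15501002 / 16278435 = 0.95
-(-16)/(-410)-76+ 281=42017/205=204.96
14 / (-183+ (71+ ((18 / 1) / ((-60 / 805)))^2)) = 8 / 33263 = 0.00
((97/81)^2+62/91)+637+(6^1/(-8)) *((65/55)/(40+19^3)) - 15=113113661353999/181238413356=624.12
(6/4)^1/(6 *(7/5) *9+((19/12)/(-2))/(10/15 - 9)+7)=100/5513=0.02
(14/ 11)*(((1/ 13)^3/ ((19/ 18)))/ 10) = 126/ 2295865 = 0.00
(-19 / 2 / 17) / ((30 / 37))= -703 / 1020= -0.69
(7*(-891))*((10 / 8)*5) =-155925 / 4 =-38981.25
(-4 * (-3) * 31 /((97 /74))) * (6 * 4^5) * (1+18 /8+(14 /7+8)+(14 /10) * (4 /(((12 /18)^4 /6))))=155051790336 /485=319694413.06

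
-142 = -142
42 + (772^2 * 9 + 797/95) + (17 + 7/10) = 1019145577/190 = 5363924.09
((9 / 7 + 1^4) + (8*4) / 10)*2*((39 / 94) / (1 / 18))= 134784 / 1645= 81.94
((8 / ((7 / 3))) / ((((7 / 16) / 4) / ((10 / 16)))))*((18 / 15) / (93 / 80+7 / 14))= 92160 / 6517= 14.14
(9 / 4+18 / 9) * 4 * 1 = 17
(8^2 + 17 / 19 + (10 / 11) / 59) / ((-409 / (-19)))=800407 / 265441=3.02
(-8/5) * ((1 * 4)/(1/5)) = -32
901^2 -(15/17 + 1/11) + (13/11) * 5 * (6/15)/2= 811801.21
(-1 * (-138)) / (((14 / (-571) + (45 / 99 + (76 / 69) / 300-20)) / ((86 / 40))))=-19287977445 / 1271972972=-15.16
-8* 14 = -112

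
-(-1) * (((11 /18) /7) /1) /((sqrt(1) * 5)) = 11 /630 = 0.02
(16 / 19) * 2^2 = 64 / 19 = 3.37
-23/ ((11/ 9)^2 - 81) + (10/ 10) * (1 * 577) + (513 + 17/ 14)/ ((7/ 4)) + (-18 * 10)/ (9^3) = 138260767/ 158760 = 870.88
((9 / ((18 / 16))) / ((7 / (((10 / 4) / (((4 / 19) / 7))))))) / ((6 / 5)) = 475 / 6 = 79.17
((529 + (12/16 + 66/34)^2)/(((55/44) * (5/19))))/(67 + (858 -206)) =2.27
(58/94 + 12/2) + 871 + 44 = 43316/47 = 921.62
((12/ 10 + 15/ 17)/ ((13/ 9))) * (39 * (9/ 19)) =43011/ 1615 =26.63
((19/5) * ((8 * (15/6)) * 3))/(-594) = -38/99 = -0.38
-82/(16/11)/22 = -41/16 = -2.56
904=904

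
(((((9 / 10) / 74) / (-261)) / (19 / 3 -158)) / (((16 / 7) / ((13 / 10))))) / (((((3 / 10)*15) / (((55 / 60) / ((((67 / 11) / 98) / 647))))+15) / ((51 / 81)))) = 65213071 / 8891046006048000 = 0.00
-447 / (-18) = 149 / 6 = 24.83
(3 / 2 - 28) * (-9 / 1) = 477 / 2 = 238.50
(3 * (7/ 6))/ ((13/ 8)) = 28/ 13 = 2.15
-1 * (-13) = 13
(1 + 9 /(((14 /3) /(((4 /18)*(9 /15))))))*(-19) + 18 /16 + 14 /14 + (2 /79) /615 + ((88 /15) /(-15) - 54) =-3107860927 /40811400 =-76.15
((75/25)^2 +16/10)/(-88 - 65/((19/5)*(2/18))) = -1007/22985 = -0.04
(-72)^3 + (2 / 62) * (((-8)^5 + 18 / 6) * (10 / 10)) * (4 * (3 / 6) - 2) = -373248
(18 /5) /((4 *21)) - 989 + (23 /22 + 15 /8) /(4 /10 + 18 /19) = -389031939 /394240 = -986.79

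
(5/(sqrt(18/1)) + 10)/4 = 5 * sqrt(2)/24 + 5/2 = 2.79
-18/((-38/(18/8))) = 81/76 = 1.07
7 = 7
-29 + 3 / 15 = -144 / 5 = -28.80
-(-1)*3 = 3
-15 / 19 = -0.79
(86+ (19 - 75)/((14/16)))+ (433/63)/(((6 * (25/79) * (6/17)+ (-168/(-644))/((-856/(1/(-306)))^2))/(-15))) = -12850176768070394/97467223795753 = -131.84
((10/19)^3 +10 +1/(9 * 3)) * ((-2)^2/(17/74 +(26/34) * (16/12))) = 9489290248/291061665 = 32.60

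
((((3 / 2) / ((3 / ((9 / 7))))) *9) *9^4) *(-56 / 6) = -354294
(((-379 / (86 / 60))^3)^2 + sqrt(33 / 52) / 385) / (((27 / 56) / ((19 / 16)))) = 19* sqrt(429) / 77220 + 5321335843670241055500000 / 6321363049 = 841801966193358.10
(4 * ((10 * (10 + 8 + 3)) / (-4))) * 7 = -1470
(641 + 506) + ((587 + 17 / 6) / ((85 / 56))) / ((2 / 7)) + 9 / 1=641602 / 255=2516.09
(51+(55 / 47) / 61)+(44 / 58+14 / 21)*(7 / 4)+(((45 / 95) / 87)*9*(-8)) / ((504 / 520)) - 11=1396925612 / 33174057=42.11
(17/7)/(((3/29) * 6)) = 493/126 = 3.91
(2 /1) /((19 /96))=192 /19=10.11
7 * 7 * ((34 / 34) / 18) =49 / 18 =2.72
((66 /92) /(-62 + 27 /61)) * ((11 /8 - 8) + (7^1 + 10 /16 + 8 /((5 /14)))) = -235521 /863650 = -0.27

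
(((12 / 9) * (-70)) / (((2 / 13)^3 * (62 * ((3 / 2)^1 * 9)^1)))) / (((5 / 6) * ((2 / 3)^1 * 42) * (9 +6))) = -2197 / 25110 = -0.09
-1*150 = -150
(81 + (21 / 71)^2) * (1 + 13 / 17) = 12262860 / 85697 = 143.10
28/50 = 14/25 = 0.56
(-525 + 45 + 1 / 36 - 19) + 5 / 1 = -17783 / 36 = -493.97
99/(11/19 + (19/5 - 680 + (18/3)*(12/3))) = -9405/61904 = -0.15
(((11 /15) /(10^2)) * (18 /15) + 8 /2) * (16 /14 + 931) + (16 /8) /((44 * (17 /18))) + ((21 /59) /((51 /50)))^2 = 14473687997779 /3873134650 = 3736.94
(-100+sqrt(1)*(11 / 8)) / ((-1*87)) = 263 / 232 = 1.13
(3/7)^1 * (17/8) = 51/56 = 0.91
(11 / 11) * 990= 990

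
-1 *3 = -3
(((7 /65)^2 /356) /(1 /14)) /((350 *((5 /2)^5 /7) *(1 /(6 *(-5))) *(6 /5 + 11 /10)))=-32928 /27026796875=-0.00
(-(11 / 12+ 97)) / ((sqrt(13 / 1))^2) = -1175 / 156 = -7.53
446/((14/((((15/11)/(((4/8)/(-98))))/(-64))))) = 133.04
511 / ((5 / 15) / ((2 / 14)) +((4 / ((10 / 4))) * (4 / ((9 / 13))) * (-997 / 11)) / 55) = -13911975 / 351227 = -39.61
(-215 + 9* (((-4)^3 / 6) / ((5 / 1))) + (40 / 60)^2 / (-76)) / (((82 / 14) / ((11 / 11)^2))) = -39.99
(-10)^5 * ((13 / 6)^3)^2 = -15083778125 / 1458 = -10345526.83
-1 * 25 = -25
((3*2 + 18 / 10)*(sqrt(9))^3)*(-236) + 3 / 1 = -248493 / 5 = -49698.60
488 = 488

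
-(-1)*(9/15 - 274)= -1367/5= -273.40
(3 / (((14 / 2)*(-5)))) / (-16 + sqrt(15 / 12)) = 0.01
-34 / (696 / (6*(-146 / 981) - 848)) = 40681 / 981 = 41.47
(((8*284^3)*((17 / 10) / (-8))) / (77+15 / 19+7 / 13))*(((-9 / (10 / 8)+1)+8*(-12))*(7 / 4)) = 88915240.52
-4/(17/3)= -12/17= -0.71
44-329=-285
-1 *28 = -28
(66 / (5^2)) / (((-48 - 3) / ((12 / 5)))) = -0.12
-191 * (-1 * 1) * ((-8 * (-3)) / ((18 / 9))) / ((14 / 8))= 9168 / 7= 1309.71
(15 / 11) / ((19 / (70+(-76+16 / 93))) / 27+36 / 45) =365850 / 182237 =2.01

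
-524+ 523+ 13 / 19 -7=-139 / 19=-7.32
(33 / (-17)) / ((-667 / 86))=0.25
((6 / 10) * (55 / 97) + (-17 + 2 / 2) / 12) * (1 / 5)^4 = -289 / 181875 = -0.00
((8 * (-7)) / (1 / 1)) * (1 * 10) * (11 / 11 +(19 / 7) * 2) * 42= -151200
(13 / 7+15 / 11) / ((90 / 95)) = 2356 / 693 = 3.40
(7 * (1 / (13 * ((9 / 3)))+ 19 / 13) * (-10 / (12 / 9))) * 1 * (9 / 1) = -9135 / 13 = -702.69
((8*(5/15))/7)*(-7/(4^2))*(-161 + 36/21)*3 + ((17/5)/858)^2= 10260287773/128828700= 79.64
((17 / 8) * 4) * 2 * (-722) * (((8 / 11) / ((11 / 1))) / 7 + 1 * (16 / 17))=-9882736 / 847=-11667.93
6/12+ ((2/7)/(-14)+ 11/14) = 62/49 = 1.27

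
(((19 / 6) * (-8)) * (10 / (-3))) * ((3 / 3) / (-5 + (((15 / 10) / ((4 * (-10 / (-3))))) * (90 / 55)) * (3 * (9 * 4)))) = 83600 / 14733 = 5.67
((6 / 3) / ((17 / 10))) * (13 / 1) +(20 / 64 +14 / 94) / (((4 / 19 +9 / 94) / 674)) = 38340177 / 37196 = 1030.76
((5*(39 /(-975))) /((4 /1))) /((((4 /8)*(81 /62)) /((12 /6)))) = -62 /405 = -0.15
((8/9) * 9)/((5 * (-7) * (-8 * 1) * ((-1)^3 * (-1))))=1/35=0.03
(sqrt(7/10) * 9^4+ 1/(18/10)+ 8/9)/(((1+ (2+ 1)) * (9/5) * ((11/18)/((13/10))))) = 169/396+ 85293 * sqrt(70)/440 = 1622.27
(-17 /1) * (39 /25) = -663 /25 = -26.52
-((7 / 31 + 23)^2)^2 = -268738560000 / 923521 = -290993.45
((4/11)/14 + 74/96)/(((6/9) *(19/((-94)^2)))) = 342395/616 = 555.84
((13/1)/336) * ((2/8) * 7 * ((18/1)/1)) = 39/32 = 1.22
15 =15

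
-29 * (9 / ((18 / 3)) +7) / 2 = -493 / 4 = -123.25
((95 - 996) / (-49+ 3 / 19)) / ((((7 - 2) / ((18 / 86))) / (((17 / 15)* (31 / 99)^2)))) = 279673103 / 3259159200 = 0.09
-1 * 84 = -84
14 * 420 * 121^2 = 86089080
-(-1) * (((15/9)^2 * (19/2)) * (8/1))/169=1900/1521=1.25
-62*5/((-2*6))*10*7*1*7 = 37975/3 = 12658.33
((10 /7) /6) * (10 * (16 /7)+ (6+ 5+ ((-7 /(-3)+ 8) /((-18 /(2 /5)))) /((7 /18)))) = 499 /63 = 7.92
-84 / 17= -4.94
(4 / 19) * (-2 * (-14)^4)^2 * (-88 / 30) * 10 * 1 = -2077910990848 / 57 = -36454578786.81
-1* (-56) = 56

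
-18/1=-18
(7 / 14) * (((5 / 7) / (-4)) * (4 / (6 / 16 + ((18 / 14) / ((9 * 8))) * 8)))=-20 / 29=-0.69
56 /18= 28 /9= 3.11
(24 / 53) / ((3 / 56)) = 448 / 53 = 8.45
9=9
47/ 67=0.70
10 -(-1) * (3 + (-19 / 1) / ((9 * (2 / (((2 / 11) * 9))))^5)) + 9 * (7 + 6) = 20936611 / 161051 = 130.00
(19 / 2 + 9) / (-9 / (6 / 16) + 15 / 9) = -111 / 134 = -0.83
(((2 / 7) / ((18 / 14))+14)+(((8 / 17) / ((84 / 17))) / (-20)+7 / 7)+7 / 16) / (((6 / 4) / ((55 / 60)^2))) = 9547021 / 1088640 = 8.77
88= 88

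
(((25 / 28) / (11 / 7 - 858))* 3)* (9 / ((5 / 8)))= -54 / 1199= -0.05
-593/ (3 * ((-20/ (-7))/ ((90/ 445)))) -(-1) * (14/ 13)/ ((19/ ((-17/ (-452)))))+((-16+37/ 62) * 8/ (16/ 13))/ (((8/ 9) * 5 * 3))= -264890795443/ 12321031840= -21.50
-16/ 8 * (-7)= 14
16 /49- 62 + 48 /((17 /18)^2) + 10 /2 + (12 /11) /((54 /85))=-1602625 /1401939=-1.14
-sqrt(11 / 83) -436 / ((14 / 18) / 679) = -380628 -sqrt(913) / 83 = -380628.36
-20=-20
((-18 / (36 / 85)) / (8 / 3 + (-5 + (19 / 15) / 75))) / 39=31875 / 67756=0.47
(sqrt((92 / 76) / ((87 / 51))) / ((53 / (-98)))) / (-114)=49 * sqrt(215441) / 1664571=0.01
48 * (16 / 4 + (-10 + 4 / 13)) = -3552 / 13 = -273.23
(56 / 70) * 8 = 32 / 5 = 6.40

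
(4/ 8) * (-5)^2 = 25/ 2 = 12.50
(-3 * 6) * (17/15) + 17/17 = -19.40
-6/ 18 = -1/ 3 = -0.33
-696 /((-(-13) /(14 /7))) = -1392 /13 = -107.08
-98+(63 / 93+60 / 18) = -93.99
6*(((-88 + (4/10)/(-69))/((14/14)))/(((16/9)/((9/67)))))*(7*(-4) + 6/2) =6148305/6164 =997.45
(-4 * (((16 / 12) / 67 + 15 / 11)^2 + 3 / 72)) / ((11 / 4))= -152978710 / 53773731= -2.84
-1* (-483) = 483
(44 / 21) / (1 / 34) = 1496 / 21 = 71.24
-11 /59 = -0.19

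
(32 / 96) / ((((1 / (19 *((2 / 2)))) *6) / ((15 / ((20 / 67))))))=1273 / 24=53.04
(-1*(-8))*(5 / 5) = 8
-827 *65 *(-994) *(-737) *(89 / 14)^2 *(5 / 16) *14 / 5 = -1392530555442.81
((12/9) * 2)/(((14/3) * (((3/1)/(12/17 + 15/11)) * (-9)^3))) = -172/318087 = -0.00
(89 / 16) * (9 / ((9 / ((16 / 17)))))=89 / 17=5.24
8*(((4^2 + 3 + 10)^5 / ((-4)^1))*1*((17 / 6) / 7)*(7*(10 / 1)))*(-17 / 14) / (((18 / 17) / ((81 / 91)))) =1511569125555 / 1274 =1186474980.81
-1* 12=-12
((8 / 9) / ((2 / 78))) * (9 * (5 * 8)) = 12480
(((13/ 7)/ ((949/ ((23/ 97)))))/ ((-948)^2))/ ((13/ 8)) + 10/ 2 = 361936747013/ 72387349398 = 5.00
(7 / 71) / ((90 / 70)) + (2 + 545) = 349582 / 639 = 547.08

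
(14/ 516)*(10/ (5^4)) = 7/ 16125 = 0.00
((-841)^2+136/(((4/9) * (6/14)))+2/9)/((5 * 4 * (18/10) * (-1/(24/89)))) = -12743914/2403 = -5303.33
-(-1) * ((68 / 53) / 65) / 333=0.00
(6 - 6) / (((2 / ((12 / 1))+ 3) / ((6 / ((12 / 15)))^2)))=0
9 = 9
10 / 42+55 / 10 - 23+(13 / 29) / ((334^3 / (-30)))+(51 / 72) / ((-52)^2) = -353040281068049 / 20452298642048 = -17.26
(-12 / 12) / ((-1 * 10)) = 1 / 10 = 0.10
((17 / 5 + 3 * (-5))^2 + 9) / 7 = 3589 / 175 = 20.51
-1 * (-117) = 117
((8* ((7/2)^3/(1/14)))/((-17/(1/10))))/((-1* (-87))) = -2401/7395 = -0.32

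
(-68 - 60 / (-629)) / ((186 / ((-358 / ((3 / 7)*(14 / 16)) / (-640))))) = -955681 / 1754910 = -0.54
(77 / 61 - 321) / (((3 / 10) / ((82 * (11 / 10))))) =-17592608 / 183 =-96134.47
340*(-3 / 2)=-510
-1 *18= -18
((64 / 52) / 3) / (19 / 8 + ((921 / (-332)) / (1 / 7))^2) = 1763584 / 1631198049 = 0.00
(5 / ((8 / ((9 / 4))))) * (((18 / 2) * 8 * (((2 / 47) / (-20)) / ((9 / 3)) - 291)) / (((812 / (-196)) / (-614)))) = -23807475153 / 5452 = -4366741.59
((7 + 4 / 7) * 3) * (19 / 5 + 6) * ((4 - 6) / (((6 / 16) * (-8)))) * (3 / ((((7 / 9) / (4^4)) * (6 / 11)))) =1343232 / 5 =268646.40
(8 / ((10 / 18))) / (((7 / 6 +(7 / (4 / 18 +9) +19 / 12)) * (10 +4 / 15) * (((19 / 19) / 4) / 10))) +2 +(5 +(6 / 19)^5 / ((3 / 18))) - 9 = 622253716930 / 44423692159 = 14.01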